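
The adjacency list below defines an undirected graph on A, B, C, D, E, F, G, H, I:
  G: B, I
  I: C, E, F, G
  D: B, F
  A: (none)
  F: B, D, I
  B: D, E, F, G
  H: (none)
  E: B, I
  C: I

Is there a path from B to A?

Explore from B.
Distance 1: reach D, E, F, G.
Distance 2: reach I.
Distance 3: reach C.
The search is exhausted without reaching A; it lies in a different component.

No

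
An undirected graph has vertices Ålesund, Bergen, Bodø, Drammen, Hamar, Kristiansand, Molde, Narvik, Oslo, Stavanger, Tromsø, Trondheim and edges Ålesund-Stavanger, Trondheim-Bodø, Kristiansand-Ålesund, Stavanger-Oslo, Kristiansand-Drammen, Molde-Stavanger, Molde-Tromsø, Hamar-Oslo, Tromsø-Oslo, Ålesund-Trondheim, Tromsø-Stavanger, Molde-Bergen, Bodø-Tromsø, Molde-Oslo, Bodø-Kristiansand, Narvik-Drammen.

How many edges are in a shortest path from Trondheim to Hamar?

Distance 0: Trondheim.
Distance 1: Ålesund, Bodø.
Distance 2: Kristiansand, Stavanger, Tromsø.
Distance 3: Drammen, Molde, Oslo.
Distance 4: Bergen, Hamar, Narvik — contains Hamar.

4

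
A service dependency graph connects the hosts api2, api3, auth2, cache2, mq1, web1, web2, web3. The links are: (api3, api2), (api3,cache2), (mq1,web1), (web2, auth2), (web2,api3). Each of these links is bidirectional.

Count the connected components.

3

From api2: component {api2, api3, auth2, cache2, web2}.
From mq1: component {mq1, web1}.
From web3: component {web3}.
That's 3 components.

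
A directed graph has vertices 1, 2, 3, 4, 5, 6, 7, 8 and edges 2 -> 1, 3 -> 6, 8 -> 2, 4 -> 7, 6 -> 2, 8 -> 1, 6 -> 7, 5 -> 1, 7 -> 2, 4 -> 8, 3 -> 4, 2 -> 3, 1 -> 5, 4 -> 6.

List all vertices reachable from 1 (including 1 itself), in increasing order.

1, 5

Start at 1.
Its neighbours: 5.
Nothing further is reachable.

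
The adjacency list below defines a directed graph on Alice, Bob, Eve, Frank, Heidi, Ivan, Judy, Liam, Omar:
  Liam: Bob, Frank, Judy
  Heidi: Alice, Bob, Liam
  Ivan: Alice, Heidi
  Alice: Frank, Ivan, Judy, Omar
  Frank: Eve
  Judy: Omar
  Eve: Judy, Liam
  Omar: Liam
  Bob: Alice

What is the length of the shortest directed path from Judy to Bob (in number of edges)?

Distance 0: Judy.
Distance 1: Omar.
Distance 2: Liam.
Distance 3: Bob, Frank — contains Bob.

3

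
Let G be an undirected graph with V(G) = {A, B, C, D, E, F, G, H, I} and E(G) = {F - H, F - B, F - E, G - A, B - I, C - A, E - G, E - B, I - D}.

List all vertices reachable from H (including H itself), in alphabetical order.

A, B, C, D, E, F, G, H, I

Start at H.
Its neighbours: F.
Then their neighbours: B, E.
Then next layer: G, I.
Then next layer: A, D.
Then next layer: C.
Every vertex is now reached.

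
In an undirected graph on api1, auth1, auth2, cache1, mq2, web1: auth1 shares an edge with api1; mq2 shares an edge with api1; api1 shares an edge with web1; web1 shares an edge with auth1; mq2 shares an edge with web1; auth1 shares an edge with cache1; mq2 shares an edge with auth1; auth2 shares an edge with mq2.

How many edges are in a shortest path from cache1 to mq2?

2

Distance 0: cache1.
Distance 1: auth1.
Distance 2: api1, mq2, web1 — contains mq2.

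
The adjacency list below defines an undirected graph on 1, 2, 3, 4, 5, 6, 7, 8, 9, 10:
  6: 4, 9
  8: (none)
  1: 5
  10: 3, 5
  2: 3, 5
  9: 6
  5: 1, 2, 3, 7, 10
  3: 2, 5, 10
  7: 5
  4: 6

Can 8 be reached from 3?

No

Explore from 3.
Distance 1: reach 2, 5, 10.
Distance 2: reach 1, 7.
The search is exhausted without reaching 8; it lies in a different component.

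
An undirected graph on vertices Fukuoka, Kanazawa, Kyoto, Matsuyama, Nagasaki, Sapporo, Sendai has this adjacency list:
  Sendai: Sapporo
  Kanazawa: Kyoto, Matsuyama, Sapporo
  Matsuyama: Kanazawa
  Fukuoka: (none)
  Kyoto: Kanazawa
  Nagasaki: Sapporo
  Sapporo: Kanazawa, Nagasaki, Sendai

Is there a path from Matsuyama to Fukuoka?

No

Explore from Matsuyama.
Distance 1: reach Kanazawa.
Distance 2: reach Kyoto, Sapporo.
Distance 3: reach Nagasaki, Sendai.
The search is exhausted without reaching Fukuoka; it lies in a different component.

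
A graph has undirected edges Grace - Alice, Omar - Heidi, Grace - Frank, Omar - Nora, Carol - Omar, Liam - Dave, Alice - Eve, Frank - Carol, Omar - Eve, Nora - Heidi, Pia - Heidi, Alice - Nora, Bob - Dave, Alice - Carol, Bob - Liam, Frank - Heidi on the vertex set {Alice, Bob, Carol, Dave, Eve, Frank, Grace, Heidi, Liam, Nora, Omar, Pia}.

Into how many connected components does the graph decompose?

From Alice: component {Alice, Carol, Eve, Frank, Grace, Heidi, Nora, Omar, Pia}.
From Bob: component {Bob, Dave, Liam}.
That's 2 components.

2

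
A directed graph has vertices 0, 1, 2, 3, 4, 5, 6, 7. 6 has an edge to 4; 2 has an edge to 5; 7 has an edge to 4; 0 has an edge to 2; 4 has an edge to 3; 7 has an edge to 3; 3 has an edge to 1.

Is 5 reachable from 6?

Explore from 6.
Distance 1: reach 4.
Distance 2: reach 3.
Distance 3: reach 1.
The search from 6 is exhausted; no directed path reaches 5.

No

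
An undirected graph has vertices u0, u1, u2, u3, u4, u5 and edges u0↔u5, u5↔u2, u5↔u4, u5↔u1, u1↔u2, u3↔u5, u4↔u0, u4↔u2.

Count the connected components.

1

From u0: component {u0, u1, u2, u3, u4, u5}.
That's 1 component.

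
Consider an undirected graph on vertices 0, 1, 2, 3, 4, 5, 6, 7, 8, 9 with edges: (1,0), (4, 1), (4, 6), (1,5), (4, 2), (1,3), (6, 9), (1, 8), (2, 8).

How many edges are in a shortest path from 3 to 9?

4

Distance 0: 3.
Distance 1: 1.
Distance 2: 0, 4, 5, 8.
Distance 3: 2, 6.
Distance 4: 9 — contains 9.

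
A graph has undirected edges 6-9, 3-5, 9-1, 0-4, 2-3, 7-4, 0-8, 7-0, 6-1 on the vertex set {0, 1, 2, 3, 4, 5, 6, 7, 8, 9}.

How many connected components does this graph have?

From 0: component {0, 4, 7, 8}.
From 1: component {1, 6, 9}.
From 2: component {2, 3, 5}.
That's 3 components.

3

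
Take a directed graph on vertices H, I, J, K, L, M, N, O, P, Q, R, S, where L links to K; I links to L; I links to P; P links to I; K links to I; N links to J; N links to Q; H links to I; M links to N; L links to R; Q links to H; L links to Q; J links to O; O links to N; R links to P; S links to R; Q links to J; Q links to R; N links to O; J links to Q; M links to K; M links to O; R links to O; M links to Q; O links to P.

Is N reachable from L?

Explore from L.
Distance 1: reach K, Q, R.
Distance 2: reach H, I, J, O, P.
Distance 3: reach N.
Found N.

Yes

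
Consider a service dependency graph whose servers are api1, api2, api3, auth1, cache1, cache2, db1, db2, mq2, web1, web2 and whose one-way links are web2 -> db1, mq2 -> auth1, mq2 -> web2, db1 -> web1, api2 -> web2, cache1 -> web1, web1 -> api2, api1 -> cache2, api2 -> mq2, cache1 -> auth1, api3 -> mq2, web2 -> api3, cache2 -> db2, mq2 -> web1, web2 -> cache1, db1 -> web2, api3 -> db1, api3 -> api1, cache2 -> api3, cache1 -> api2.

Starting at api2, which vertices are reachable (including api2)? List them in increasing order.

Start at api2.
Its neighbours: mq2, web2.
Then their neighbours: api3, auth1, cache1, db1, web1.
Then next layer: api1.
Then next layer: cache2.
Then next layer: db2.
Every vertex is now reached.

api1, api2, api3, auth1, cache1, cache2, db1, db2, mq2, web1, web2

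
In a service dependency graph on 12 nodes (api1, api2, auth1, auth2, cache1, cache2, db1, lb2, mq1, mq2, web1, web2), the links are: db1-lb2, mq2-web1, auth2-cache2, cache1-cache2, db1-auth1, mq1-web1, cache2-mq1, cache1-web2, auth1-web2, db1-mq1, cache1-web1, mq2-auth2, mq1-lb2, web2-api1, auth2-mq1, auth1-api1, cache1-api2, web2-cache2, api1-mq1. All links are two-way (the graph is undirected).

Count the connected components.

1

From api1: component {api1, api2, auth1, auth2, cache1, cache2, db1, lb2, mq1, mq2, web1, web2}.
That's 1 component.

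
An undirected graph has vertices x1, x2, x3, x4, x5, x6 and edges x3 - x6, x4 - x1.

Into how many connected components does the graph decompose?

From x1: component {x1, x4}.
From x2: component {x2}.
From x3: component {x3, x6}.
From x5: component {x5}.
That's 4 components.

4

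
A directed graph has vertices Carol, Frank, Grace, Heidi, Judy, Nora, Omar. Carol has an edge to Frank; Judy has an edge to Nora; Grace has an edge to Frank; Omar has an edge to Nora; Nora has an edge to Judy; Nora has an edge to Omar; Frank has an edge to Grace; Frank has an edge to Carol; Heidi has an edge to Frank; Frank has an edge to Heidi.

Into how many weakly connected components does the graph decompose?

2

From Carol: component {Carol, Frank, Grace, Heidi}.
From Judy: component {Judy, Nora, Omar}.
That's 2 components.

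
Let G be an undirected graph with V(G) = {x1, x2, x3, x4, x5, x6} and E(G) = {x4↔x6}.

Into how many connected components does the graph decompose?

5

From x1: component {x1}.
From x2: component {x2}.
From x3: component {x3}.
From x4: component {x4, x6}.
From x5: component {x5}.
That's 5 components.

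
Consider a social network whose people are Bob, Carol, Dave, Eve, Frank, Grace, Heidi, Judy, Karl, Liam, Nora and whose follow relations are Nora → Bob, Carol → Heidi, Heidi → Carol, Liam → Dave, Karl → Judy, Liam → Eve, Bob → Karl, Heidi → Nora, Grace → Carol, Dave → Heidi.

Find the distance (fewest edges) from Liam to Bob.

Distance 0: Liam.
Distance 1: Dave, Eve.
Distance 2: Heidi.
Distance 3: Carol, Nora.
Distance 4: Bob — contains Bob.

4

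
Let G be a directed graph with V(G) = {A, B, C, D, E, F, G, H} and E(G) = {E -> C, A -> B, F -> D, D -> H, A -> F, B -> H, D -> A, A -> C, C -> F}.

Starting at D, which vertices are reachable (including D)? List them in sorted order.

A, B, C, D, F, H

Start at D.
Its neighbours: A, H.
Then their neighbours: B, C, F.
Nothing further is reachable.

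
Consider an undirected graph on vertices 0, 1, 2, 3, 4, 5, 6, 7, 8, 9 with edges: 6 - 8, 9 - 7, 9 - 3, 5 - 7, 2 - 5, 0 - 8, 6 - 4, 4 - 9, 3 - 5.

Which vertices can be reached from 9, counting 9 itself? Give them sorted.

Start at 9.
Its neighbours: 3, 4, 7.
Then their neighbours: 5, 6.
Then next layer: 2, 8.
Then next layer: 0.
Nothing further is reachable.

0, 2, 3, 4, 5, 6, 7, 8, 9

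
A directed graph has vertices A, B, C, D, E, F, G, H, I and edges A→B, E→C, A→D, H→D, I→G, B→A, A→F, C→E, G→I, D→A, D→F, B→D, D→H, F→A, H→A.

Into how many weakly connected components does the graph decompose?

3

From A: component {A, B, D, F, H}.
From C: component {C, E}.
From G: component {G, I}.
That's 3 components.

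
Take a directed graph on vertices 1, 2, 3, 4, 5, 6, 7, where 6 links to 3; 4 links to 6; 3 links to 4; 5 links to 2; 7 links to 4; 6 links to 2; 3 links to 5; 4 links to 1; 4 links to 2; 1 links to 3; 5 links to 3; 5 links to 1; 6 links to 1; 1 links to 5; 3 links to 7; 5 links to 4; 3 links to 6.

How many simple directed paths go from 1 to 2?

1→3→4→2
1→3→4→6→2
1→3→5→2
1→3→5→4→2
1→3→5→4→6→2
1→3→6→2
1→3→7→4→2
1→3→7→4→6→2
... and 8 more.

16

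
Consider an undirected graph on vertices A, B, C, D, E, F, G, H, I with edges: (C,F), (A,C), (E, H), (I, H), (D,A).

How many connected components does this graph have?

4

From A: component {A, C, D, F}.
From B: component {B}.
From E: component {E, H, I}.
From G: component {G}.
That's 4 components.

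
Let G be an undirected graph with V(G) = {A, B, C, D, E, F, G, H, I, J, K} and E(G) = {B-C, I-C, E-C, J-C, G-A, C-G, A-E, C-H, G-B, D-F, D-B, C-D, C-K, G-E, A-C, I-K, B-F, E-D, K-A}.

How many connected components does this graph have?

From A: component {A, B, C, D, E, F, G, H, I, J, K}.
That's 1 component.

1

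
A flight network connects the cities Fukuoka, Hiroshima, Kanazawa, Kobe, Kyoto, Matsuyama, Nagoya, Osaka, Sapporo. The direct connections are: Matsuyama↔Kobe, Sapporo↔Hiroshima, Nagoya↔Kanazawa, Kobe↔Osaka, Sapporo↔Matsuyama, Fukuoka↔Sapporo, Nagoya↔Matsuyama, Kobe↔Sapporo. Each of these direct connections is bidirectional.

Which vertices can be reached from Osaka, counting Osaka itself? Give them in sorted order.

Start at Osaka.
Its neighbours: Kobe.
Then their neighbours: Matsuyama, Sapporo.
Then next layer: Fukuoka, Hiroshima, Nagoya.
Then next layer: Kanazawa.
Nothing further is reachable.

Fukuoka, Hiroshima, Kanazawa, Kobe, Matsuyama, Nagoya, Osaka, Sapporo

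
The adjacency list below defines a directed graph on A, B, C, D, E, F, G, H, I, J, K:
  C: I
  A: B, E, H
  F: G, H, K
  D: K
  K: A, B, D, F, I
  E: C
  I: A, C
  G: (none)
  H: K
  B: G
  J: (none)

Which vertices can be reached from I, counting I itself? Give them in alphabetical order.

A, B, C, D, E, F, G, H, I, K

Start at I.
Its neighbours: A, C.
Then their neighbours: B, E, H.
Then next layer: G, K.
Then next layer: D, F.
Nothing further is reachable.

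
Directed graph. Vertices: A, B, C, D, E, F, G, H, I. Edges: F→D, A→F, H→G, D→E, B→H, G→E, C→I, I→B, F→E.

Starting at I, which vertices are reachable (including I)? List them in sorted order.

Start at I.
Its neighbours: B.
Then their neighbours: H.
Then next layer: G.
Then next layer: E.
Nothing further is reachable.

B, E, G, H, I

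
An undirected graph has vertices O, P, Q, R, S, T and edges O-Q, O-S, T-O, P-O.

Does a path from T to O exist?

Explore from T.
Distance 1: reach O.
Found O.

Yes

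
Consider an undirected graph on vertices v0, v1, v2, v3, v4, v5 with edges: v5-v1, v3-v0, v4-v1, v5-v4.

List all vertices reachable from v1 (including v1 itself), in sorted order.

v1, v4, v5

Start at v1.
Its neighbours: v4, v5.
Nothing further is reachable.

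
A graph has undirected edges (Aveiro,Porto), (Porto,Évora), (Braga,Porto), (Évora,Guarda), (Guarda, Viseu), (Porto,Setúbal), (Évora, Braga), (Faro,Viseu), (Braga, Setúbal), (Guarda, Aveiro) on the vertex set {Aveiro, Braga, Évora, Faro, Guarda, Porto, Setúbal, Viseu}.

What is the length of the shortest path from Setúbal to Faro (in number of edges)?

5

Distance 0: Setúbal.
Distance 1: Braga, Porto.
Distance 2: Aveiro, Évora.
Distance 3: Guarda.
Distance 4: Viseu.
Distance 5: Faro — contains Faro.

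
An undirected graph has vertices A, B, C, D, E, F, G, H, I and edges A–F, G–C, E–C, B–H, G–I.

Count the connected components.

4

From A: component {A, F}.
From B: component {B, H}.
From C: component {C, E, G, I}.
From D: component {D}.
That's 4 components.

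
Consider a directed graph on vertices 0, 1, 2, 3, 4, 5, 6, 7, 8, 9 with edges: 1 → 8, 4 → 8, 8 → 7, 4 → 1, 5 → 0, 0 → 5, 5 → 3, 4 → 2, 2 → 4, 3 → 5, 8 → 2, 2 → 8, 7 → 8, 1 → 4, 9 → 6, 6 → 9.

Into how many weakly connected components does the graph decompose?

From 0: component {0, 3, 5}.
From 1: component {1, 2, 4, 7, 8}.
From 6: component {6, 9}.
That's 3 components.

3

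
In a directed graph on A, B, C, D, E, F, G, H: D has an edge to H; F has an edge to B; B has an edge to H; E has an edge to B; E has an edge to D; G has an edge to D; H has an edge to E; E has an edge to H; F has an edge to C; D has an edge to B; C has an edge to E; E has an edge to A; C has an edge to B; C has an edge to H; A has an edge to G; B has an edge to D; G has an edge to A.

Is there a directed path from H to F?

No

Explore from H.
Distance 1: reach E.
Distance 2: reach A, B, D.
Distance 3: reach G.
The search from H is exhausted; no directed path reaches F.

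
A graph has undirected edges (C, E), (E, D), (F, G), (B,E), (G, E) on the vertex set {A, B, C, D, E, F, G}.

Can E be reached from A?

A has no edges, so nothing is reachable from it.

No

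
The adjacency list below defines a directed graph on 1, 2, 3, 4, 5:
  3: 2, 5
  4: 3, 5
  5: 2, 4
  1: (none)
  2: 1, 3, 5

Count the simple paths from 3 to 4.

2

3→2→5→4
3→5→4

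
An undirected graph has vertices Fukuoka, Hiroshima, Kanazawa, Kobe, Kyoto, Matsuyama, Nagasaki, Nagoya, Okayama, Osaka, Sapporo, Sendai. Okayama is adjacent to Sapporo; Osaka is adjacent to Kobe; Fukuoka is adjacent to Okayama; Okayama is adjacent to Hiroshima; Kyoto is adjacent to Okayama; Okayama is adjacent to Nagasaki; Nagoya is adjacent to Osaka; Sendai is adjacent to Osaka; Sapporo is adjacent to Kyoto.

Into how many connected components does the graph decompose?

4

From Fukuoka: component {Fukuoka, Hiroshima, Kyoto, Nagasaki, Okayama, Sapporo}.
From Kanazawa: component {Kanazawa}.
From Kobe: component {Kobe, Nagoya, Osaka, Sendai}.
From Matsuyama: component {Matsuyama}.
That's 4 components.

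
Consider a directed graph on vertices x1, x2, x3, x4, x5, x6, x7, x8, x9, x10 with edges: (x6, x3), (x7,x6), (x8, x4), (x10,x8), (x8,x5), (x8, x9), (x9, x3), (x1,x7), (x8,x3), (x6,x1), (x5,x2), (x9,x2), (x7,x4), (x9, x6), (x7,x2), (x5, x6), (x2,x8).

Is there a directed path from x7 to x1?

Explore from x7.
Distance 1: reach x2, x4, x6.
Distance 2: reach x1, x3, x8.
Found x1.

Yes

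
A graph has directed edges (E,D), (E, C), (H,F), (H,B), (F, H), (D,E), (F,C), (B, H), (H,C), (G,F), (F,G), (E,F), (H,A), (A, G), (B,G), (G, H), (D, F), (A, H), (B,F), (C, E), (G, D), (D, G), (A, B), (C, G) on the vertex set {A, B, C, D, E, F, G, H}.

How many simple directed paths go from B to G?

B→F→C→E→D→G
B→F→C→G
B→F→G
B→F→H→A→G
B→F→H→C→E→D→G
B→F→H→C→G
B→G
B→H→A→G
B→H→C→E→D→F→G
B→H→C→E→D→G
B→H→C→E→F→G
B→H→C→G
B→H→F→C→E→D→G
B→H→F→C→G
B→H→F→G

15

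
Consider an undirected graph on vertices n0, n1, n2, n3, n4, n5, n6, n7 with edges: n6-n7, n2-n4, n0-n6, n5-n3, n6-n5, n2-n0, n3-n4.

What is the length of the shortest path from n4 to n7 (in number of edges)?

4

Distance 0: n4.
Distance 1: n2, n3.
Distance 2: n0, n5.
Distance 3: n6.
Distance 4: n7 — contains n7.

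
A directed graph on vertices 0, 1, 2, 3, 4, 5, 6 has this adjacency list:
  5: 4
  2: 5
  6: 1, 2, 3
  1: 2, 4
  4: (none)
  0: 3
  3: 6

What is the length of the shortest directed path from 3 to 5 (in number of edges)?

3

Distance 0: 3.
Distance 1: 6.
Distance 2: 1, 2.
Distance 3: 4, 5 — contains 5.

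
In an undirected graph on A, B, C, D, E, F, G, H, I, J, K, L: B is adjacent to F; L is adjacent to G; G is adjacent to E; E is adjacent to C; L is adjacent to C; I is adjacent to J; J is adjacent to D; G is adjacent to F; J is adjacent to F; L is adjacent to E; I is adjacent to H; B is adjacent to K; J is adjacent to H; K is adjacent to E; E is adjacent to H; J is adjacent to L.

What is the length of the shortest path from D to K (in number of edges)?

Distance 0: D.
Distance 1: J.
Distance 2: F, H, I, L.
Distance 3: B, C, E, G.
Distance 4: K — contains K.

4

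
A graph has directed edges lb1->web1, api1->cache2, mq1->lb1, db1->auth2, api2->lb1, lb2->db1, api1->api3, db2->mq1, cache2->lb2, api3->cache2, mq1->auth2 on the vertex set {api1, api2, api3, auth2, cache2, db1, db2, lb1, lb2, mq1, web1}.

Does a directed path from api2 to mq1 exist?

Explore from api2.
Distance 1: reach lb1.
Distance 2: reach web1.
The search from api2 is exhausted; no directed path reaches mq1.

No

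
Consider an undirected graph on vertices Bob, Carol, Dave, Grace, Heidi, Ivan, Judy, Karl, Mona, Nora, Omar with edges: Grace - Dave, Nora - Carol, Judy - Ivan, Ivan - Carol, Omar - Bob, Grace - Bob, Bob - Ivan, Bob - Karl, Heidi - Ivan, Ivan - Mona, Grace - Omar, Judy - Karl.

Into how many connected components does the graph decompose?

From Bob: component {Bob, Carol, Dave, Grace, Heidi, Ivan, Judy, Karl, Mona, Nora, Omar}.
That's 1 component.

1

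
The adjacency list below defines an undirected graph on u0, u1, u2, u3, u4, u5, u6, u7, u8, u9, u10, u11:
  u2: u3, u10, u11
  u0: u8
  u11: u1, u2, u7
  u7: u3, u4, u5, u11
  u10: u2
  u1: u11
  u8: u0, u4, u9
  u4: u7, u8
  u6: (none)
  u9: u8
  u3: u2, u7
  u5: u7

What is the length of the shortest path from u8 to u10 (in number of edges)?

Distance 0: u8.
Distance 1: u0, u4, u9.
Distance 2: u7.
Distance 3: u3, u5, u11.
Distance 4: u1, u2.
Distance 5: u10 — contains u10.

5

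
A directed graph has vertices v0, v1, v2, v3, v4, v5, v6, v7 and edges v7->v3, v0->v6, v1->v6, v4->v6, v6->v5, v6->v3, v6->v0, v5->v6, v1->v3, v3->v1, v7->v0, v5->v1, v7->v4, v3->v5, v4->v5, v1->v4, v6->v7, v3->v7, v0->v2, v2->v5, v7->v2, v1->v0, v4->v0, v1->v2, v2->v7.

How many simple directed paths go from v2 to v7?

12

v2→v5→v1→v0→v6→v3→v7
v2→v5→v1→v0→v6→v7
v2→v5→v1→v3→v7
v2→v5→v1→v4→v0→v6→v3→v7
v2→v5→v1→v4→v0→v6→v7
v2→v5→v1→v4→v6→v3→v7
v2→v5→v1→v4→v6→v7
v2→v5→v1→v6→v3→v7
v2→v5→v1→v6→v7
v2→v5→v6→v3→v7
v2→v5→v6→v7
v2→v7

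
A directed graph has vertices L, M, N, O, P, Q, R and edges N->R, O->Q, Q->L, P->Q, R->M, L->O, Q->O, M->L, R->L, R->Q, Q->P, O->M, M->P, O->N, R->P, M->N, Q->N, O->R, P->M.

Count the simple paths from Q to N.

11

Q→L→O→M→N
Q→L→O→N
Q→L→O→R→M→N
Q→L→O→R→P→M→N
Q→N
Q→O→M→N
Q→O→N
Q→O→R→M→N
Q→O→R→P→M→N
Q→P→M→L→O→N
Q→P→M→N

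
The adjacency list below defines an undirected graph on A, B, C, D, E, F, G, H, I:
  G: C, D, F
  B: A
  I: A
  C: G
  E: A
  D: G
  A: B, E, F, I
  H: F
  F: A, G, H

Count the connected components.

1

From A: component {A, B, C, D, E, F, G, H, I}.
That's 1 component.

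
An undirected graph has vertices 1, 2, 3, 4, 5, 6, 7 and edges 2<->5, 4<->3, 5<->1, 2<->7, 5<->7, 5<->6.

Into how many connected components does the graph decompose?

2

From 1: component {1, 2, 5, 6, 7}.
From 3: component {3, 4}.
That's 2 components.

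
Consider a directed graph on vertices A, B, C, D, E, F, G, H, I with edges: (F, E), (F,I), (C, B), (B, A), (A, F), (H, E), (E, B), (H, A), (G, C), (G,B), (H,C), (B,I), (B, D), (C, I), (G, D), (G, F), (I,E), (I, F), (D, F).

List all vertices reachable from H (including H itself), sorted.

Start at H.
Its neighbours: A, C, E.
Then their neighbours: B, F, I.
Then next layer: D.
Nothing further is reachable.

A, B, C, D, E, F, H, I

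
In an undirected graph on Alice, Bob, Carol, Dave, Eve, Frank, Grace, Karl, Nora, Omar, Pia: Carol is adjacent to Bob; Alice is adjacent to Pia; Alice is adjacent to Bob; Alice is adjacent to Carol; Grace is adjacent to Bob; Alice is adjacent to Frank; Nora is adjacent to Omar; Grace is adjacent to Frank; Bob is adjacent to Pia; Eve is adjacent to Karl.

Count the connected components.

From Alice: component {Alice, Bob, Carol, Frank, Grace, Pia}.
From Dave: component {Dave}.
From Eve: component {Eve, Karl}.
From Nora: component {Nora, Omar}.
That's 4 components.

4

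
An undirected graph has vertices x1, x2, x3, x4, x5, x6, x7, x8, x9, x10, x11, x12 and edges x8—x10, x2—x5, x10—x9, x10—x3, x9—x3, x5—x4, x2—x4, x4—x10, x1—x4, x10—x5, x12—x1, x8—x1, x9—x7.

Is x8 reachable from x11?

No

x11 has no edges, so nothing is reachable from it.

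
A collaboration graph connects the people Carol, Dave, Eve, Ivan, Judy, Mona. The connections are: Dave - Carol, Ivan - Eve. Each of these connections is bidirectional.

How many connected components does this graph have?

4

From Carol: component {Carol, Dave}.
From Eve: component {Eve, Ivan}.
From Judy: component {Judy}.
From Mona: component {Mona}.
That's 4 components.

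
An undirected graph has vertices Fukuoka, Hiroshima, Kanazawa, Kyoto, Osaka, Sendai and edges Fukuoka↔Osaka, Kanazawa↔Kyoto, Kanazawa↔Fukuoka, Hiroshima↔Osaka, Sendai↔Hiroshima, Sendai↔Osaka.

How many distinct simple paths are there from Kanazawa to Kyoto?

Kanazawa–Kyoto

1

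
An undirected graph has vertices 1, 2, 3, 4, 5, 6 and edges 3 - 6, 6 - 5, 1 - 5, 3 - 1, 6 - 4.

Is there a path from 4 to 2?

No

Explore from 4.
Distance 1: reach 6.
Distance 2: reach 3, 5.
Distance 3: reach 1.
The search is exhausted without reaching 2; it lies in a different component.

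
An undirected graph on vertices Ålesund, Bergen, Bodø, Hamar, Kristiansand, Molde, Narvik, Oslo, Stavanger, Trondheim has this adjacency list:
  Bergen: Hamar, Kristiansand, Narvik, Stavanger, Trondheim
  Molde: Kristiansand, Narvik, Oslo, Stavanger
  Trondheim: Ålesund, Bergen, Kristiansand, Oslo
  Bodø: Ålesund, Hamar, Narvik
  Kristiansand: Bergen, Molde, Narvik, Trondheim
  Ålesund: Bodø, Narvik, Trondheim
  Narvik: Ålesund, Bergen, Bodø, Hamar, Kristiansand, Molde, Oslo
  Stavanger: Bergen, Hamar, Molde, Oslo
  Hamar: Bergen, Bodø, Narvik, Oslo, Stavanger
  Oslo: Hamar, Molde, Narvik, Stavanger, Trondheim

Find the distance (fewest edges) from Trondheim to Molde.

Distance 0: Trondheim.
Distance 1: Ålesund, Bergen, Kristiansand, Oslo.
Distance 2: Bodø, Hamar, Molde, Narvik, Stavanger — contains Molde.

2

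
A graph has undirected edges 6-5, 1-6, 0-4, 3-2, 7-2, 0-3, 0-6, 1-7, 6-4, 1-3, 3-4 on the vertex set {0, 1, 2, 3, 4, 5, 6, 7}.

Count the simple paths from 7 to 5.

10

7–1–3–0–4–6–5
7–1–3–0–6–5
7–1–3–4–0–6–5
7–1–3–4–6–5
7–1–6–5
7–2–3–0–4–6–5
7–2–3–0–6–5
7–2–3–1–6–5
7–2–3–4–0–6–5
7–2–3–4–6–5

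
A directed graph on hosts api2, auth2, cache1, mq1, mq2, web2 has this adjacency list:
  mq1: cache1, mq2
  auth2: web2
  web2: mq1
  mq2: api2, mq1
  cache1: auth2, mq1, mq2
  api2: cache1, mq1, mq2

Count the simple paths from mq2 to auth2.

mq2→api2→cache1→auth2
mq2→api2→mq1→cache1→auth2
mq2→mq1→cache1→auth2

3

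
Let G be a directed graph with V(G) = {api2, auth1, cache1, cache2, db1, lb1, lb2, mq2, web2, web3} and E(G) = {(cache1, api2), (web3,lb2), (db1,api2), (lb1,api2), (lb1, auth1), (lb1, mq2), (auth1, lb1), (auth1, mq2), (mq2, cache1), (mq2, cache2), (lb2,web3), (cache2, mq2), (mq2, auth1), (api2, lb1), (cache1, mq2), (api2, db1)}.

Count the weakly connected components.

3

From api2: component {api2, auth1, cache1, cache2, db1, lb1, mq2}.
From lb2: component {lb2, web3}.
From web2: component {web2}.
That's 3 components.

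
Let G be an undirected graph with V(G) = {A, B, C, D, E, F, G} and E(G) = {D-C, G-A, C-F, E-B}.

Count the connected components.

3

From A: component {A, G}.
From B: component {B, E}.
From C: component {C, D, F}.
That's 3 components.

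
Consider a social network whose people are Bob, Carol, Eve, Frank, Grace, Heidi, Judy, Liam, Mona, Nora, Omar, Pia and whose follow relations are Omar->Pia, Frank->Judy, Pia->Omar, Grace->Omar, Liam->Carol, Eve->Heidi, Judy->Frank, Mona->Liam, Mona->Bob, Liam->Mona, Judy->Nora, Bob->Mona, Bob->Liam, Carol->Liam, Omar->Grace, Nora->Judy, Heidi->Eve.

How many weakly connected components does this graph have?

From Bob: component {Bob, Carol, Liam, Mona}.
From Eve: component {Eve, Heidi}.
From Frank: component {Frank, Judy, Nora}.
From Grace: component {Grace, Omar, Pia}.
That's 4 components.

4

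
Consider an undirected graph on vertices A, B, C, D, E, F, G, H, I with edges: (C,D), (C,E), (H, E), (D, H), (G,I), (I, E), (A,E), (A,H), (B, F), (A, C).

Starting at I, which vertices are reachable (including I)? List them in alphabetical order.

A, C, D, E, G, H, I

Start at I.
Its neighbours: E, G.
Then their neighbours: A, C, H.
Then next layer: D.
Nothing further is reachable.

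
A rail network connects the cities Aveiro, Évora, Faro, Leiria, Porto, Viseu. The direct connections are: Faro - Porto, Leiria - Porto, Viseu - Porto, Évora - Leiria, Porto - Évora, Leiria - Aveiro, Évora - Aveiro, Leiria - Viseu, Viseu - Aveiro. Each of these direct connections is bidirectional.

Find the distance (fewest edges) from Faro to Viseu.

Distance 0: Faro.
Distance 1: Porto.
Distance 2: Évora, Leiria, Viseu — contains Viseu.

2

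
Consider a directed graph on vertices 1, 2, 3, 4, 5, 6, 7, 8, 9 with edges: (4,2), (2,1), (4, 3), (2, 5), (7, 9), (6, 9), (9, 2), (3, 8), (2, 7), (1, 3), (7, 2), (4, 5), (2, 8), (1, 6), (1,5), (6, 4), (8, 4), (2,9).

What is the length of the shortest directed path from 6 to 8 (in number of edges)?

3

Distance 0: 6.
Distance 1: 4, 9.
Distance 2: 2, 3, 5.
Distance 3: 1, 7, 8 — contains 8.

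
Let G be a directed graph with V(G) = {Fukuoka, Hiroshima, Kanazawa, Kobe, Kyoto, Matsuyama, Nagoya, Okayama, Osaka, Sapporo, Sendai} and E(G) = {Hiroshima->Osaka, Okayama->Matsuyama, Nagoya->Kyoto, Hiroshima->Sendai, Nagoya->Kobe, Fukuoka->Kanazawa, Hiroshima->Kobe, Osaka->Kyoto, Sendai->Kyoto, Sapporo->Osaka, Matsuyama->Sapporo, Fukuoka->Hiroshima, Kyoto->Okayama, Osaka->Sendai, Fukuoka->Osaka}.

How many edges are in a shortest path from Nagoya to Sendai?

6

Distance 0: Nagoya.
Distance 1: Kobe, Kyoto.
Distance 2: Okayama.
Distance 3: Matsuyama.
Distance 4: Sapporo.
Distance 5: Osaka.
Distance 6: Sendai — contains Sendai.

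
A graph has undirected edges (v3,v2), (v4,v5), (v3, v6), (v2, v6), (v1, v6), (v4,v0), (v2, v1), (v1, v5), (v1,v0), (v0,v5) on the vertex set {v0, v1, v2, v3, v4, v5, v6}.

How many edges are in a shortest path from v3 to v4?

Distance 0: v3.
Distance 1: v2, v6.
Distance 2: v1.
Distance 3: v0, v5.
Distance 4: v4 — contains v4.

4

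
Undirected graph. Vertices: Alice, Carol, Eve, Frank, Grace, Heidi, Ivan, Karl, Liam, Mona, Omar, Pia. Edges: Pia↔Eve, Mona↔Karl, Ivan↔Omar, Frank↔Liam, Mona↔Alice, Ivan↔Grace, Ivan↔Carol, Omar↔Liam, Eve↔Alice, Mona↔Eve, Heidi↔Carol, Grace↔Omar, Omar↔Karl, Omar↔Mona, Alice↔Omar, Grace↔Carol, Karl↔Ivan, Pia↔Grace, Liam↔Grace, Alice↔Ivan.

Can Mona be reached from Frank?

Yes

Explore from Frank.
Distance 1: reach Liam.
Distance 2: reach Grace, Omar.
Distance 3: reach Alice, Carol, Ivan, Karl, Mona, Pia.
Found Mona.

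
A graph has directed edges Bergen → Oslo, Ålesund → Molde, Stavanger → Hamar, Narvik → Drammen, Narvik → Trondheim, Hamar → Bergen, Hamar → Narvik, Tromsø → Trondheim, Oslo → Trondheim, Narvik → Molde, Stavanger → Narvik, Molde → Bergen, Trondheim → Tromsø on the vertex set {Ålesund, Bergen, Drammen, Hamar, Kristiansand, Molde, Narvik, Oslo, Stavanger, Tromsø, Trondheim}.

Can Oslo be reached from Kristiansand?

Kristiansand has no outgoing edges, so nothing is reachable from it.

No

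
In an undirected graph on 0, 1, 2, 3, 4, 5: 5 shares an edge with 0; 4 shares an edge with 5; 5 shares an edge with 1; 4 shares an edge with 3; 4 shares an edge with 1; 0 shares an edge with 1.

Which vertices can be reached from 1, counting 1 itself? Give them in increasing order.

0, 1, 3, 4, 5

Start at 1.
Its neighbours: 0, 4, 5.
Then their neighbours: 3.
Nothing further is reachable.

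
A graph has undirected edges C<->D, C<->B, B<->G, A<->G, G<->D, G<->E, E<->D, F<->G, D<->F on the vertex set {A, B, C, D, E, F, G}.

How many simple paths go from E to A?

E–D–C–B–G–A
E–D–F–G–A
E–D–G–A
E–G–A

4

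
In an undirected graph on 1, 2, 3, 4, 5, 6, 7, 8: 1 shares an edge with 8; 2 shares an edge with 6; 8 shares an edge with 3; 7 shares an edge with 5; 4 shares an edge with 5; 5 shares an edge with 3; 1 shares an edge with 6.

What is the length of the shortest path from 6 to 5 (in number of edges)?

4

Distance 0: 6.
Distance 1: 1, 2.
Distance 2: 8.
Distance 3: 3.
Distance 4: 5 — contains 5.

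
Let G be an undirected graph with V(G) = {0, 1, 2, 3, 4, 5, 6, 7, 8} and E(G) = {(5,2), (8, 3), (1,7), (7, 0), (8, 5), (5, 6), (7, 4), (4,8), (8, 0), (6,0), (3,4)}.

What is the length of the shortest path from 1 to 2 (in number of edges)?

5

Distance 0: 1.
Distance 1: 7.
Distance 2: 0, 4.
Distance 3: 3, 6, 8.
Distance 4: 5.
Distance 5: 2 — contains 2.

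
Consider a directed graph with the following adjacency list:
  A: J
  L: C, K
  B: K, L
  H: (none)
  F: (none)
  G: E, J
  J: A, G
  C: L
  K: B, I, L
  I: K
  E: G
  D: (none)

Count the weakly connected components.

5

From A: component {A, E, G, J}.
From B: component {B, C, I, K, L}.
From D: component {D}.
From F: component {F}.
From H: component {H}.
That's 5 components.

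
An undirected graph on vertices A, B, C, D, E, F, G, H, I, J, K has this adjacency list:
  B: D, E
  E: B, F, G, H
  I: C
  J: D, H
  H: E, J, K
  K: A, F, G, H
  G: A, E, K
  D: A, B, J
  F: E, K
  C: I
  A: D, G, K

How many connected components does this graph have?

2

From A: component {A, B, D, E, F, G, H, J, K}.
From C: component {C, I}.
That's 2 components.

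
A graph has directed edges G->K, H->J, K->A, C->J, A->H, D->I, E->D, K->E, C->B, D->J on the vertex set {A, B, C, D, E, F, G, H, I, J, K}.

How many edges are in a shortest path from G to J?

4

Distance 0: G.
Distance 1: K.
Distance 2: A, E.
Distance 3: D, H.
Distance 4: I, J — contains J.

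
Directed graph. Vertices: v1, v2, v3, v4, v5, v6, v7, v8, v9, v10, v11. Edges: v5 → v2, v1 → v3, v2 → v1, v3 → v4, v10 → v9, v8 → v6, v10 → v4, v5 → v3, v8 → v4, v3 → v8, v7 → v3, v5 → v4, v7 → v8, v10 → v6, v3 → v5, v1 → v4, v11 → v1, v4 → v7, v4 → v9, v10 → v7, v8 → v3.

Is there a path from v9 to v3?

No

v9 has no outgoing edges, so nothing is reachable from it.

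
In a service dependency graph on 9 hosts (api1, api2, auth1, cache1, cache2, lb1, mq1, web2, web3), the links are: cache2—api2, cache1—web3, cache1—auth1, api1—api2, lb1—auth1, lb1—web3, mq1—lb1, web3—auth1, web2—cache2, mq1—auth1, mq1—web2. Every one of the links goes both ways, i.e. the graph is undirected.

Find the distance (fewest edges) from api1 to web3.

6

Distance 0: api1.
Distance 1: api2.
Distance 2: cache2.
Distance 3: web2.
Distance 4: mq1.
Distance 5: auth1, lb1.
Distance 6: cache1, web3 — contains web3.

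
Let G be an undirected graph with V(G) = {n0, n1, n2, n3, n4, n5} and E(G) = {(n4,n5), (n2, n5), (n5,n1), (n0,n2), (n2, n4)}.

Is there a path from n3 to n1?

No

n3 has no edges, so nothing is reachable from it.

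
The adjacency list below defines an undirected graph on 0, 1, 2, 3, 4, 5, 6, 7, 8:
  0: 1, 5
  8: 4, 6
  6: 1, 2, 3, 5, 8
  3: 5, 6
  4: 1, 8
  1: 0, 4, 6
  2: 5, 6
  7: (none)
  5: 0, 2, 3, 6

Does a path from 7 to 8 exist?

No

7 has no edges, so nothing is reachable from it.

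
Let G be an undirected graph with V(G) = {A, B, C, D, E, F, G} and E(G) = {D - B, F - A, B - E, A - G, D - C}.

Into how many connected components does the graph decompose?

From A: component {A, F, G}.
From B: component {B, C, D, E}.
That's 2 components.

2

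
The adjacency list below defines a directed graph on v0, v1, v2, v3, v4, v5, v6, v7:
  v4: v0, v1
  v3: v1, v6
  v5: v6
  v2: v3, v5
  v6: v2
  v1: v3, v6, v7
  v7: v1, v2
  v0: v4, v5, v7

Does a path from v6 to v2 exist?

Explore from v6.
Distance 1: reach v2.
Found v2.

Yes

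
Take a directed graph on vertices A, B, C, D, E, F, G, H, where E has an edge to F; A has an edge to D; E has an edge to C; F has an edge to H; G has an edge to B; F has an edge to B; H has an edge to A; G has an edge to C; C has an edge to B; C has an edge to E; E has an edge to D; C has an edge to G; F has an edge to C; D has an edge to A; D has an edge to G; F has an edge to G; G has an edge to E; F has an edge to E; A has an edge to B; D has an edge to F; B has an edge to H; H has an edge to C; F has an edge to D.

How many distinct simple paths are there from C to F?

7

C→B→H→A→D→F
C→B→H→A→D→G→E→F
C→E→D→F
C→E→F
C→G→B→H→A→D→F
C→G→E→D→F
C→G→E→F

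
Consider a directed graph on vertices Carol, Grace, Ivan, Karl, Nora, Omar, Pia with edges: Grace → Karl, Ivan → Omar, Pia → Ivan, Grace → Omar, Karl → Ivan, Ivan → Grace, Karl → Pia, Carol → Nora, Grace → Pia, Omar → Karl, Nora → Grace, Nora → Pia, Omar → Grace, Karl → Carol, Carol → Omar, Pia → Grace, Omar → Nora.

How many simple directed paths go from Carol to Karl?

Carol→Nora→Grace→Karl
Carol→Nora→Grace→Omar→Karl
Carol→Nora→Grace→Pia→Ivan→Omar→Karl
Carol→Nora→Pia→Grace→Karl
Carol→Nora→Pia→Grace→Omar→Karl
Carol→Nora→Pia→Ivan→Grace→Karl
Carol→Nora→Pia→Ivan→Grace→Omar→Karl
Carol→Nora→Pia→Ivan→Omar→Grace→Karl
Carol→Nora→Pia→Ivan→Omar→Karl
Carol→Omar→Grace→Karl
Carol→Omar→Karl
Carol→Omar→Nora→Grace→Karl
Carol→Omar→Nora→Pia→Grace→Karl
Carol→Omar→Nora→Pia→Ivan→Grace→Karl

14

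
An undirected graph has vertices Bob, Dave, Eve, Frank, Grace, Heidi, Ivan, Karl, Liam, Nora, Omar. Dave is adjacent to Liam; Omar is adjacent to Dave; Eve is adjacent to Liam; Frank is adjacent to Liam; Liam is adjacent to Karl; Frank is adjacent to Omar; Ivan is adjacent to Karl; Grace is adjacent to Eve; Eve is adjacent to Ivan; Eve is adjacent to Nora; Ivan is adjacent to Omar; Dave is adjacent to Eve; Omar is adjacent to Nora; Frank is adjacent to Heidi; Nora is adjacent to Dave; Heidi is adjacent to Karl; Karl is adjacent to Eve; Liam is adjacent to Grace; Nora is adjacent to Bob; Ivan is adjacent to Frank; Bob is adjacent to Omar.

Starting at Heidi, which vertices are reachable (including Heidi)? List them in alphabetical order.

Bob, Dave, Eve, Frank, Grace, Heidi, Ivan, Karl, Liam, Nora, Omar

Start at Heidi.
Its neighbours: Frank, Karl.
Then their neighbours: Eve, Ivan, Liam, Omar.
Then next layer: Bob, Dave, Grace, Nora.
Every vertex is now reached.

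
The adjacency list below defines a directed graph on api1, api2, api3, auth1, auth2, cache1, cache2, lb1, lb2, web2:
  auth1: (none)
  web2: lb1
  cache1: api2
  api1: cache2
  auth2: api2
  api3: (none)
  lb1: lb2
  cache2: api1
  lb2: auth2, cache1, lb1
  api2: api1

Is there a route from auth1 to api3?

auth1 has no outgoing edges, so nothing is reachable from it.

No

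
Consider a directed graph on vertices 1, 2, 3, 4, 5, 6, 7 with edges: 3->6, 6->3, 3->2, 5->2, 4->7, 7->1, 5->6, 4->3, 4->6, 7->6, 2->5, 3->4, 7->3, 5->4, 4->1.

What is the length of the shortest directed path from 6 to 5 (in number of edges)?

Distance 0: 6.
Distance 1: 3.
Distance 2: 2, 4.
Distance 3: 1, 5, 7 — contains 5.

3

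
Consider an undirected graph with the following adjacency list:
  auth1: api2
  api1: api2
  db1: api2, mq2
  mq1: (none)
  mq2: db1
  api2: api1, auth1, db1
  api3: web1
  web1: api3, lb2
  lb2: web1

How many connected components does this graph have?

From api1: component {api1, api2, auth1, db1, mq2}.
From api3: component {api3, lb2, web1}.
From mq1: component {mq1}.
That's 3 components.

3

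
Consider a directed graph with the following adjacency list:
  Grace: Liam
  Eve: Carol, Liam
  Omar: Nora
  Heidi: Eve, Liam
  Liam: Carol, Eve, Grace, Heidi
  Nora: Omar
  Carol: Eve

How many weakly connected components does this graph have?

From Carol: component {Carol, Eve, Grace, Heidi, Liam}.
From Nora: component {Nora, Omar}.
That's 2 components.

2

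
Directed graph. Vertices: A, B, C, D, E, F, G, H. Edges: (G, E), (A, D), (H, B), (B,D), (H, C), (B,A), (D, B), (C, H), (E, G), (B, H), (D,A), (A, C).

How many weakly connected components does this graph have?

3

From A: component {A, B, C, D, H}.
From E: component {E, G}.
From F: component {F}.
That's 3 components.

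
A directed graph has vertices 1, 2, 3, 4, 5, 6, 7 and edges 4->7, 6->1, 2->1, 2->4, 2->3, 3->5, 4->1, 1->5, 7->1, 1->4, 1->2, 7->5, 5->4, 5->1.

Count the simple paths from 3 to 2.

3

3→5→1→2
3→5→4→1→2
3→5→4→7→1→2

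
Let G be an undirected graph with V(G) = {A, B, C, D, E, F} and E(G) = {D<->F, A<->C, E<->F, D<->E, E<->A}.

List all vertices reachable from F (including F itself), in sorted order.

A, C, D, E, F

Start at F.
Its neighbours: D, E.
Then their neighbours: A.
Then next layer: C.
Nothing further is reachable.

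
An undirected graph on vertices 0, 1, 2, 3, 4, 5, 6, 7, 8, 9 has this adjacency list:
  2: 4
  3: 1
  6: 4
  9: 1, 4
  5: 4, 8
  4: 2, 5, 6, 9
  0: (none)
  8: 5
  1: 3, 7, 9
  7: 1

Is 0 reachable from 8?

No

Explore from 8.
Distance 1: reach 5.
Distance 2: reach 4.
Distance 3: reach 2, 6, 9.
Distance 4: reach 1.
Distance 5: reach 3, 7.
The search is exhausted without reaching 0; it lies in a different component.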